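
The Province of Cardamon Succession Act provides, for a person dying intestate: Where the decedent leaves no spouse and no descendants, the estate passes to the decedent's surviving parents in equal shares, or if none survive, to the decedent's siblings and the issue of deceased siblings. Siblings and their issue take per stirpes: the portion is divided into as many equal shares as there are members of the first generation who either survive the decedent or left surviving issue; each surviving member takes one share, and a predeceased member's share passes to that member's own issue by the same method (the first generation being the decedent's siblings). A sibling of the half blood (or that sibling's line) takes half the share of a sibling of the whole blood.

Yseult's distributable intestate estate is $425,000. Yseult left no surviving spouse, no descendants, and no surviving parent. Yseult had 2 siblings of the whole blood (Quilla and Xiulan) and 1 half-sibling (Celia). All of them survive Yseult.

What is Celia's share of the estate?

Celia receives $85,000.

The entire $425,000 passes to the siblings and their issue.
Counting each half-blood sibling's line as half a unit, there are 5/2 units in $425,000, so one unit is $170,000. Whole-blood lines (Quilla and Xiulan) take $170,000 each; half-blood lines (Celia) take $85,000 each.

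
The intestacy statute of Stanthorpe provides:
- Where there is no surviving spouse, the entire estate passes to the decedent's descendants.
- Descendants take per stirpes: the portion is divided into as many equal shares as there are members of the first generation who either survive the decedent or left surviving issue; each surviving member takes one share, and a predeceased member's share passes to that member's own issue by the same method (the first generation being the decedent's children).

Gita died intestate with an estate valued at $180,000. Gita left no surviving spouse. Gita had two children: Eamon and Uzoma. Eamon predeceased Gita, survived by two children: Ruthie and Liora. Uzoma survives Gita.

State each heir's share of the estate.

Ruthie: $45,000; Liora: $45,000; Uzoma: $90,000

The entire $180,000 passes to the descendants.
That amount ($180,000) is divided into 2 shares of $90,000: Uzoma takes $90,000; Eamon's $90,000 share passes to Eamon's issue.
Eamon's share ($90,000) is divided into 2 shares of $45,000: Ruthie and Liora each take $45,000.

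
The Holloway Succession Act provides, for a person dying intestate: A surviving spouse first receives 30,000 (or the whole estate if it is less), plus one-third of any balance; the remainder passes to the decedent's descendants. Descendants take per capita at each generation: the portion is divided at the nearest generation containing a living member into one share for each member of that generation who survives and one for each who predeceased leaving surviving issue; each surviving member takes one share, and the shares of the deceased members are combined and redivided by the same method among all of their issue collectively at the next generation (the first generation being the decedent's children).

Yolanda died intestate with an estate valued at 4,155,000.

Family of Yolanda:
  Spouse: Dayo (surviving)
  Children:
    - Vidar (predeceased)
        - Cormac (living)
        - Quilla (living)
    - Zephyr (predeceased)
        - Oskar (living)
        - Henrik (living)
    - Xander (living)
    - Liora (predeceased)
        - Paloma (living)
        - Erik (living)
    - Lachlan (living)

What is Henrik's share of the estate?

Henrik receives 275,000.

Dayo first takes 30,000, leaving a balance of 4,125,000. Dayo then takes one-third of the balance (1,375,000), for a total of 1,405,000. The remaining 2,750,000 passes to the descendants.
The descendants' portion (2,750,000) is divided at the children's generation into 5 shares of 550,000. Xander and Lachlan each take 550,000. The 3 shares of the deceased (Vidar, Zephyr, and Liora) are combined into a pool of 1,650,000.
That pool (1,650,000) is divided at the grandchildren's generation equally among Cormac, Quilla, Oskar, Henrik, Paloma, and Erik: 275,000 each.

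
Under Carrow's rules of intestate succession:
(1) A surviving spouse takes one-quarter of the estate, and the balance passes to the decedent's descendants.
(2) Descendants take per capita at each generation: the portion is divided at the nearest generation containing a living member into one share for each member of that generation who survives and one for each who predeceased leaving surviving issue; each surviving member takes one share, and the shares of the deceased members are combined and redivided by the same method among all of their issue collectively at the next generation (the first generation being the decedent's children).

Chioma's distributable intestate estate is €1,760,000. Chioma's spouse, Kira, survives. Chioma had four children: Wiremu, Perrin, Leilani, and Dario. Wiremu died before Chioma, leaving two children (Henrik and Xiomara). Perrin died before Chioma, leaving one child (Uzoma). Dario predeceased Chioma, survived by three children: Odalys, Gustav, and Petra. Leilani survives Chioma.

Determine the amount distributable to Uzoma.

Kira takes one-quarter of €1,760,000 = €440,000. The remaining €1,320,000 passes to the descendants.
The descendants' portion (€1,320,000) is divided at the children's generation into 4 shares of €330,000. Leilani takes €330,000. The 3 shares of the deceased (Wiremu, Perrin, and Dario) are combined into a pool of €990,000.
That pool (€990,000) is divided at the grandchildren's generation equally among Henrik, Xiomara, Uzoma, Odalys, Gustav, and Petra: €165,000 each.

Uzoma receives €165,000.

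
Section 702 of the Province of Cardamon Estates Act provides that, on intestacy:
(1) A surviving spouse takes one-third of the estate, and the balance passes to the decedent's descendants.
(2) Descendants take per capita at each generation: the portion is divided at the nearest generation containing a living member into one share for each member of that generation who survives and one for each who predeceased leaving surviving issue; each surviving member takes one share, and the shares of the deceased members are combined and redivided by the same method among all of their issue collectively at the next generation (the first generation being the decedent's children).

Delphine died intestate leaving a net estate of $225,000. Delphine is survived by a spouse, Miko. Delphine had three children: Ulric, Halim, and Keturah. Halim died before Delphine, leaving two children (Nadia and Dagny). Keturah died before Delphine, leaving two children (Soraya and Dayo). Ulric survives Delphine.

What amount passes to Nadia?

Miko takes one-third of $225,000 = $75,000. The remaining $150,000 passes to the descendants.
The descendants' portion ($150,000) is divided at the children's generation into 3 shares of $50,000. Ulric takes $50,000. The 2 shares of the deceased (Halim and Keturah) are combined into a pool of $100,000.
That pool ($100,000) is divided at the grandchildren's generation equally among Nadia, Dagny, Soraya, and Dayo: $25,000 each.

Nadia receives $25,000.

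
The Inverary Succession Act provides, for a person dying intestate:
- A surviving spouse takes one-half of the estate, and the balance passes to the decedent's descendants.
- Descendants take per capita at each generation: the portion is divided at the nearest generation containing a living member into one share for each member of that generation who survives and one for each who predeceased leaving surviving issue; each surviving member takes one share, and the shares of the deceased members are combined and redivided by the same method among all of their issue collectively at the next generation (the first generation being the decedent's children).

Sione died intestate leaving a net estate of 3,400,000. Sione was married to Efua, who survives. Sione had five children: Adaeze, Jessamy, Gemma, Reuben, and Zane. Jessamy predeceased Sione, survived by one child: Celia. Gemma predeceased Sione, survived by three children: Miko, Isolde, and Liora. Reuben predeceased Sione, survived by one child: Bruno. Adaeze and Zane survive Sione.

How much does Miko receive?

Miko receives 204,000.

Efua takes one-half of 3,400,000 = 1,700,000. The remaining 1,700,000 passes to the descendants.
The descendants' portion (1,700,000) is divided at the children's generation into 5 shares of 340,000. Adaeze and Zane each take 340,000. The 3 shares of the deceased (Jessamy, Gemma, and Reuben) are combined into a pool of 1,020,000.
That pool (1,020,000) is divided at the grandchildren's generation equally among Celia, Miko, Isolde, Liora, and Bruno: 204,000 each.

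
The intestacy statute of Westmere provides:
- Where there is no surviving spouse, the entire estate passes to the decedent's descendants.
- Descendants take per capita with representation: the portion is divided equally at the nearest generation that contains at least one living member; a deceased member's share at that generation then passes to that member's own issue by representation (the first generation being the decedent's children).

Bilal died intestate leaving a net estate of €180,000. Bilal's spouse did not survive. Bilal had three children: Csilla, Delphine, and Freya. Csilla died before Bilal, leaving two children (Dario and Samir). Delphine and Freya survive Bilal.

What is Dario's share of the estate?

The entire €180,000 passes to the descendants.
That amount (€180,000) is divided into 3 shares of €60,000: Delphine and Freya each take €60,000; Csilla's €60,000 share passes to Csilla's issue.
Csilla's share (€60,000) is divided into 2 shares of €30,000: Dario and Samir each take €30,000.

Dario receives €30,000.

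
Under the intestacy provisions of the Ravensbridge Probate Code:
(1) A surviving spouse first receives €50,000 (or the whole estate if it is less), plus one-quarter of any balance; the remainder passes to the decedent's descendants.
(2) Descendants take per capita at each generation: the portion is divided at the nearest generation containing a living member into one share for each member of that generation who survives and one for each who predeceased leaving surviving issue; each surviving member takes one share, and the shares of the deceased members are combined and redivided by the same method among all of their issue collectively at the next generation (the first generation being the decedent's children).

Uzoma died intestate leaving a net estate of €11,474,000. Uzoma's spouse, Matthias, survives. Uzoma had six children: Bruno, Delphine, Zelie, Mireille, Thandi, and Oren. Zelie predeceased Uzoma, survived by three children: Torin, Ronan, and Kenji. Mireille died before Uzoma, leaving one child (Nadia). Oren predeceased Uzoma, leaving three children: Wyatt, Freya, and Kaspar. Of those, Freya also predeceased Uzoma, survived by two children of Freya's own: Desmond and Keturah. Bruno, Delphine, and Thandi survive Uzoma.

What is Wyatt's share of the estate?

Wyatt receives €612,000.

Matthias first takes €50,000, leaving a balance of €11,424,000. Matthias then takes one-quarter of the balance (€2,856,000), for a total of €2,906,000. The remaining €8,568,000 passes to the descendants.
The descendants' portion (€8,568,000) is divided at the children's generation into 6 shares of €1,428,000. Bruno, Delphine, and Thandi each take €1,428,000. The 3 shares of the deceased (Zelie, Mireille, and Oren) are combined into a pool of €4,284,000.
That pool (€4,284,000) is divided at the grandchildren's generation into 7 shares of €612,000. Torin, Ronan, Kenji, Nadia, Wyatt, and Kaspar each take €612,000. The remaining share for the deceased Freya (€612,000) is carried to the next generation.
That pool (€612,000) is divided at the great-grandchildren's generation equally among Desmond and Keturah: €306,000 each.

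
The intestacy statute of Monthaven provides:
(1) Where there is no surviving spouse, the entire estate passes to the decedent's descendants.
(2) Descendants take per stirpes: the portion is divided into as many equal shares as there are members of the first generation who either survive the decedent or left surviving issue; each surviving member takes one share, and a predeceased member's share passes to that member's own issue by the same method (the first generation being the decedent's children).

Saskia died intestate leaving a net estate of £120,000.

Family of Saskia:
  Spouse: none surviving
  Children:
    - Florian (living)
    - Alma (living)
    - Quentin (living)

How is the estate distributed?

Florian: £40,000; Alma: £40,000; Quentin: £40,000

The entire £120,000 passes to the descendants.
That amount (£120,000) is divided into 3 shares of £40,000: Florian, Alma, and Quentin each take £40,000.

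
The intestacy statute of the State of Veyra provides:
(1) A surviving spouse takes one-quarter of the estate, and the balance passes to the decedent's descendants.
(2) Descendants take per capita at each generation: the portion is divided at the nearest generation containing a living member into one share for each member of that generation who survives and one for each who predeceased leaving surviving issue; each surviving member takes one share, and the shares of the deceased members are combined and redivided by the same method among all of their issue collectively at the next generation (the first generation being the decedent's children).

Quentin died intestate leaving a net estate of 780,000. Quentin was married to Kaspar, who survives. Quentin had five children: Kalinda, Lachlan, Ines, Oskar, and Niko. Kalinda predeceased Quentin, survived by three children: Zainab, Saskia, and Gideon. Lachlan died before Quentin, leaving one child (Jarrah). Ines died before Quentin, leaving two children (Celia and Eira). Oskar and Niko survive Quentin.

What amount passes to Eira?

Kaspar takes one-quarter of 780,000 = 195,000. The remaining 585,000 passes to the descendants.
The descendants' portion (585,000) is divided at the children's generation into 5 shares of 117,000. Oskar and Niko each take 117,000. The 3 shares of the deceased (Kalinda, Lachlan, and Ines) are combined into a pool of 351,000.
That pool (351,000) is divided at the grandchildren's generation equally among Zainab, Saskia, Gideon, Jarrah, Celia, and Eira: 58,500 each.

Eira receives 58,500.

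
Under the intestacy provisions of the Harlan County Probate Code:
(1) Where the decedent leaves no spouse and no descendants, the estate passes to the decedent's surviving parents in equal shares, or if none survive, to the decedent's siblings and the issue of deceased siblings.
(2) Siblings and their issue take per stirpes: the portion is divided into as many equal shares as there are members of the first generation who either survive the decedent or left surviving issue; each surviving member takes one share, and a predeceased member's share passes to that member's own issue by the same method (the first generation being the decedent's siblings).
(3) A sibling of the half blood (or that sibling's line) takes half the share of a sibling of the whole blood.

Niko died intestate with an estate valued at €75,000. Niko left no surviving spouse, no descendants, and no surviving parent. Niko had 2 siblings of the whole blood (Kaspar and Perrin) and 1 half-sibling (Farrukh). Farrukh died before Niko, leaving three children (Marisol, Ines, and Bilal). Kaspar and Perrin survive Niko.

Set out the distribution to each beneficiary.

Kaspar: €30,000; Marisol: €5,000; Ines: €5,000; Bilal: €5,000; Perrin: €30,000

The entire €75,000 passes to the siblings and their issue.
Counting each half-blood sibling's line as half a unit, there are 5/2 units in €75,000, so one unit is €30,000. Whole-blood lines (Kaspar and Perrin) take €30,000 each; half-blood lines (Farrukh) take €15,000 each.
Farrukh's share (€15,000) is divided into 3 shares of €5,000: Marisol, Ines, and Bilal each take €5,000.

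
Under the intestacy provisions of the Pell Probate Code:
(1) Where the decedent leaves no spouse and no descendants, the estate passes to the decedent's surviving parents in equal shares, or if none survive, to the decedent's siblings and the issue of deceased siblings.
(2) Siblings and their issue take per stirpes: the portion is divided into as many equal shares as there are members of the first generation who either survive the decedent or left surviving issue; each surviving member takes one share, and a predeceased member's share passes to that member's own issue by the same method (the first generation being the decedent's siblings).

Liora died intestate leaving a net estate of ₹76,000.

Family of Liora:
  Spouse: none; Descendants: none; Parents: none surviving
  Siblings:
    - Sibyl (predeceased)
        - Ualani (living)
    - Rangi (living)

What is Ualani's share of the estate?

The entire ₹76,000 passes to the siblings and their issue.
That amount (₹76,000) is divided into 2 shares of ₹38,000: Rangi takes ₹38,000; Sibyl's ₹38,000 share passes to Sibyl's issue.
Sibyl's share (₹38,000) passes entirely to Ualani.

Ualani receives ₹38,000.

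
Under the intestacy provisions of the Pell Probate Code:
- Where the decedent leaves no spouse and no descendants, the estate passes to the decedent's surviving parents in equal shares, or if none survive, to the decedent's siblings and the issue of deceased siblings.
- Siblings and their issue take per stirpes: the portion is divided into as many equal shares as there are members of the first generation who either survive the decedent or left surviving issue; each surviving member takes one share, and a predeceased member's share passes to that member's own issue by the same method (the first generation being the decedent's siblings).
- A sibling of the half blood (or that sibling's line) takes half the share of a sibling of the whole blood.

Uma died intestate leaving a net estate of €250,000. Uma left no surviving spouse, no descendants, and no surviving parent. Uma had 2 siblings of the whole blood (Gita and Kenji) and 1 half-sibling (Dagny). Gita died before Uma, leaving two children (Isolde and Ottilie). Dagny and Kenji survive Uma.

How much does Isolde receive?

The entire €250,000 passes to the siblings and their issue.
Counting each half-blood sibling's line as half a unit, there are 5/2 units in €250,000, so one unit is €100,000. Whole-blood lines (Gita and Kenji) take €100,000 each; half-blood lines (Dagny) take €50,000 each.
Gita's share (€100,000) is divided into 2 shares of €50,000: Isolde and Ottilie each take €50,000.

Isolde receives €50,000.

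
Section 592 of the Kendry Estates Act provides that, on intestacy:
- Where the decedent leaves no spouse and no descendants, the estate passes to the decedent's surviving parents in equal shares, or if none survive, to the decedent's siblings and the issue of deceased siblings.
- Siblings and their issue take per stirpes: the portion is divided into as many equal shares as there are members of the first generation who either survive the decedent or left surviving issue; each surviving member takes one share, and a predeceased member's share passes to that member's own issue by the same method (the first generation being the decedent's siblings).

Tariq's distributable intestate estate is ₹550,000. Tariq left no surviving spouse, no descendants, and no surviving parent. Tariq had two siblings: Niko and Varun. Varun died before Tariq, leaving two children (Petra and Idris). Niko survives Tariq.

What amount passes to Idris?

Idris receives ₹137,500.

The entire ₹550,000 passes to the siblings and their issue.
That amount (₹550,000) is divided into 2 shares of ₹275,000: Niko takes ₹275,000; Varun's ₹275,000 share passes to Varun's issue.
Varun's share (₹275,000) is divided into 2 shares of ₹137,500: Petra and Idris each take ₹137,500.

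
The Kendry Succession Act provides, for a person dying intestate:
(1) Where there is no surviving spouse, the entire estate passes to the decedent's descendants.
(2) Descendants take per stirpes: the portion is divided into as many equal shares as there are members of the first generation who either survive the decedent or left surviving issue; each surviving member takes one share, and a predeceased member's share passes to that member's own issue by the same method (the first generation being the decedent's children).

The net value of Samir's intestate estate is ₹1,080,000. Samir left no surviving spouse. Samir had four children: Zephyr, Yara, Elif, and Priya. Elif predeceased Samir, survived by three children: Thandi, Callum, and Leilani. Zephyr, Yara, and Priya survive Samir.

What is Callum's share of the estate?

Callum receives ₹90,000.

The entire ₹1,080,000 passes to the descendants.
That amount (₹1,080,000) is divided into 4 shares of ₹270,000: Zephyr, Yara, and Priya each take ₹270,000; Elif's ₹270,000 share passes to Elif's issue.
Elif's share (₹270,000) is divided into 3 shares of ₹90,000: Thandi, Callum, and Leilani each take ₹90,000.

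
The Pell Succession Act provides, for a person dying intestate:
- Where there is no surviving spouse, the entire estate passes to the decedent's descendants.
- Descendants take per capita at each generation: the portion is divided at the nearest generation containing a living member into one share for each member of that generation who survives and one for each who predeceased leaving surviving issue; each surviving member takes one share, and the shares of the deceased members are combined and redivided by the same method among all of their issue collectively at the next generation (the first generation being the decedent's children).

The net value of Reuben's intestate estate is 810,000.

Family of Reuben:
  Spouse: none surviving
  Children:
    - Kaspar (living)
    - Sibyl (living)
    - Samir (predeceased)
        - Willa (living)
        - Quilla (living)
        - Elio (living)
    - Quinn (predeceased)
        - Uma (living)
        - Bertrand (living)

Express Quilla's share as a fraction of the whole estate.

Quilla receives 1/10 of the estate.

The entire 810,000 passes to the descendants.
That amount (810,000) is divided at the children's generation into 4 shares of 202,500. Kaspar and Sibyl each take 202,500. The 2 shares of the deceased (Samir and Quinn) are combined into a pool of 405,000.
That pool (405,000) is divided at the grandchildren's generation equally among Willa, Quilla, Elio, Uma, and Bertrand: 81,000 each.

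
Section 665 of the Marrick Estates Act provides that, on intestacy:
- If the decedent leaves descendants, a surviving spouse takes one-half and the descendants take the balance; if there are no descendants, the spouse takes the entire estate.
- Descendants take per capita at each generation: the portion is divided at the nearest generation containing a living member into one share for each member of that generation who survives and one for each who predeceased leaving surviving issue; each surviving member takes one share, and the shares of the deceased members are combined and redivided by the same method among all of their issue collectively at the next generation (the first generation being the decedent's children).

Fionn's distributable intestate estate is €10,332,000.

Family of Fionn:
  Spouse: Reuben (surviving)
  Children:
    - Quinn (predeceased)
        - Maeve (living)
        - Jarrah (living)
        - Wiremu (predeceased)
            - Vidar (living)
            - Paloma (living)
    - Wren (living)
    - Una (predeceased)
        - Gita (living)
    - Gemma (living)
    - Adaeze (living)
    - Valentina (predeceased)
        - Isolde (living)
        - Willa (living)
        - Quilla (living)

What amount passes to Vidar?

Vidar receives €184,500.

Reuben takes one-half of €10,332,000 = €5,166,000. The remaining €5,166,000 passes to the descendants.
The descendants' portion (€5,166,000) is divided at the children's generation into 6 shares of €861,000. Wren, Gemma, and Adaeze each take €861,000. The 3 shares of the deceased (Quinn, Una, and Valentina) are combined into a pool of €2,583,000.
That pool (€2,583,000) is divided at the grandchildren's generation into 7 shares of €369,000. Maeve, Jarrah, Gita, Isolde, Willa, and Quilla each take €369,000. The remaining share for the deceased Wiremu (€369,000) is carried to the next generation.
That pool (€369,000) is divided at the great-grandchildren's generation equally among Vidar and Paloma: €184,500 each.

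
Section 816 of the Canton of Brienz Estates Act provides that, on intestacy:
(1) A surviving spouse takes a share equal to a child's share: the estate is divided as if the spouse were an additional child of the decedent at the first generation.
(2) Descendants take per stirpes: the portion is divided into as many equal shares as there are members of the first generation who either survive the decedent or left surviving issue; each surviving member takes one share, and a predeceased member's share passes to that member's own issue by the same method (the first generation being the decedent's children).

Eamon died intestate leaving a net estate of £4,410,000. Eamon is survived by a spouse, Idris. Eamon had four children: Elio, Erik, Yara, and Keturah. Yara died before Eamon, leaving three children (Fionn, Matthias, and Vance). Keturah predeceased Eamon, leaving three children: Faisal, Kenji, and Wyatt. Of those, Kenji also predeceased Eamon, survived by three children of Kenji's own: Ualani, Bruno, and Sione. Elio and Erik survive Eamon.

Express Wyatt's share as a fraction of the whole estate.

The spouse counts as an additional share at the children's level, so there are 5 primary shares of £882,000. Idris takes one such share (£882,000).
The children's combined portion (£3,528,000) is divided into 4 shares of £882,000: Elio and Erik each take £882,000; Yara's £882,000 share passes to Yara's issue; Keturah's £882,000 share passes to Keturah's issue.
Yara's share (£882,000) is divided into 3 shares of £294,000: Fionn, Matthias, and Vance each take £294,000.
Keturah's share (£882,000) is divided into 3 shares of £294,000: Faisal and Wyatt each take £294,000; Kenji's £294,000 share passes to Kenji's issue.
Kenji's share (£294,000) is divided into 3 shares of £98,000: Ualani, Bruno, and Sione each take £98,000.

Wyatt receives 1/15 of the estate.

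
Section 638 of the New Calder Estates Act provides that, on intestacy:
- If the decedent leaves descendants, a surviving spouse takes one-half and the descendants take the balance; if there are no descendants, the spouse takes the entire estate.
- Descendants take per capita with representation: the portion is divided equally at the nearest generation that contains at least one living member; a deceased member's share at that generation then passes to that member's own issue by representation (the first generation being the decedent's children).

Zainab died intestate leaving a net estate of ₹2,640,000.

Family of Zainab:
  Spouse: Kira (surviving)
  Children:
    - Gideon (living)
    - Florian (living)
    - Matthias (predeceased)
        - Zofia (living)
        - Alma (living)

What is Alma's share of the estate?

Kira takes one-half of ₹2,640,000 = ₹1,320,000. The remaining ₹1,320,000 passes to the descendants.
The descendants' portion (₹1,320,000) is divided into 3 shares of ₹440,000: Gideon and Florian each take ₹440,000; Matthias's ₹440,000 share passes to Matthias's issue.
Matthias's share (₹440,000) is divided into 2 shares of ₹220,000: Zofia and Alma each take ₹220,000.

Alma receives ₹220,000.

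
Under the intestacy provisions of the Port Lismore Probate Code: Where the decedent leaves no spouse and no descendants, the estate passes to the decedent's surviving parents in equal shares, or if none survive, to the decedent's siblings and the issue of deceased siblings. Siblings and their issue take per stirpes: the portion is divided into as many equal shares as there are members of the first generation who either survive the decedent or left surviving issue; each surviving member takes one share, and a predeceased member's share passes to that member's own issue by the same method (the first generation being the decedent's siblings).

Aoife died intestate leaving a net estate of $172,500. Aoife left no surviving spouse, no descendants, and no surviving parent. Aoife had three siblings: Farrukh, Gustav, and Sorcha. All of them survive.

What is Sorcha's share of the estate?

Sorcha receives $57,500.

The entire $172,500 passes to the siblings and their issue.
That amount ($172,500) is divided into 3 shares of $57,500: Farrukh, Gustav, and Sorcha each take $57,500.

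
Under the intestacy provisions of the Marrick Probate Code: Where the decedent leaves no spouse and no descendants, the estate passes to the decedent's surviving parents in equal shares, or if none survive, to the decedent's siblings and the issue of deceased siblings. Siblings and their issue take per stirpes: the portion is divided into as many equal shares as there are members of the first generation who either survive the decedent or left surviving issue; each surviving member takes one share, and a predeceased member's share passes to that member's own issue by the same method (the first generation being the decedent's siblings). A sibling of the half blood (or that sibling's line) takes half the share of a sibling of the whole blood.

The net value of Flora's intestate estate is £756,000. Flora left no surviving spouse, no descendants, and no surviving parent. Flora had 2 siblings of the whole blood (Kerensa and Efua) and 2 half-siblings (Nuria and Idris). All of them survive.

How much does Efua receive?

Efua receives £252,000.

The entire £756,000 passes to the siblings and their issue.
Counting each half-blood sibling's line as half a unit, there are 3 units in £756,000, so one unit is £252,000. Whole-blood lines (Kerensa and Efua) take £252,000 each; half-blood lines (Nuria and Idris) take £126,000 each.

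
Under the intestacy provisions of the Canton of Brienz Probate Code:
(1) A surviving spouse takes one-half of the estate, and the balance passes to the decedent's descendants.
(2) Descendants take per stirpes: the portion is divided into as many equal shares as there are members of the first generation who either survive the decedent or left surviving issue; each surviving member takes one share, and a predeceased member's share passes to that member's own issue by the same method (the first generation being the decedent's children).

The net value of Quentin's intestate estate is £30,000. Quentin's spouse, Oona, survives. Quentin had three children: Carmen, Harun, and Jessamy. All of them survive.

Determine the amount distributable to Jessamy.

Jessamy receives £5,000.

Oona takes one-half of £30,000 = £15,000. The remaining £15,000 passes to the descendants.
The descendants' portion (£15,000) is divided into 3 shares of £5,000: Carmen, Harun, and Jessamy each take £5,000.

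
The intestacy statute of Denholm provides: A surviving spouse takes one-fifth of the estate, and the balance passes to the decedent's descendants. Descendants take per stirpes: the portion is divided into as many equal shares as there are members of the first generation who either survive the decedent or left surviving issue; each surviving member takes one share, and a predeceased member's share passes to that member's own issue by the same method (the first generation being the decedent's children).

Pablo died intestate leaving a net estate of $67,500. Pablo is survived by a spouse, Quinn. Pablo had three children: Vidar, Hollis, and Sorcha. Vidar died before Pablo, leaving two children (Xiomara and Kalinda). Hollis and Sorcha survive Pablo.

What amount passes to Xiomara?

Xiomara receives $9,000.

Quinn takes one-fifth of $67,500 = $13,500. The remaining $54,000 passes to the descendants.
The descendants' portion ($54,000) is divided into 3 shares of $18,000: Hollis and Sorcha each take $18,000; Vidar's $18,000 share passes to Vidar's issue.
Vidar's share ($18,000) is divided into 2 shares of $9,000: Xiomara and Kalinda each take $9,000.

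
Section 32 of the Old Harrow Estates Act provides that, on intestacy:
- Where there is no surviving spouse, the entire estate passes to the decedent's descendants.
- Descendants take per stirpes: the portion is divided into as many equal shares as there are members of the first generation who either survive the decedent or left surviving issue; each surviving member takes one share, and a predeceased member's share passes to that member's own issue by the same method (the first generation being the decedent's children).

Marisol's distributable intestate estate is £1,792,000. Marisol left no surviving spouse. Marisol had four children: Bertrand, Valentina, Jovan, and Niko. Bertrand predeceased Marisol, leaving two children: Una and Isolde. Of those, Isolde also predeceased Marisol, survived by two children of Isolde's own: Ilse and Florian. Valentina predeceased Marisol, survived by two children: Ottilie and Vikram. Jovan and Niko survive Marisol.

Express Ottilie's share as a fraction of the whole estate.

The entire £1,792,000 passes to the descendants.
That amount (£1,792,000) is divided into 4 shares of £448,000: Jovan and Niko each take £448,000; Bertrand's £448,000 share passes to Bertrand's issue; Valentina's £448,000 share passes to Valentina's issue.
Bertrand's share (£448,000) is divided into 2 shares of £224,000: Una takes £224,000; Isolde's £224,000 share passes to Isolde's issue.
Isolde's share (£224,000) is divided into 2 shares of £112,000: Ilse and Florian each take £112,000.
Valentina's share (£448,000) is divided into 2 shares of £224,000: Ottilie and Vikram each take £224,000.

Ottilie receives 1/8 of the estate.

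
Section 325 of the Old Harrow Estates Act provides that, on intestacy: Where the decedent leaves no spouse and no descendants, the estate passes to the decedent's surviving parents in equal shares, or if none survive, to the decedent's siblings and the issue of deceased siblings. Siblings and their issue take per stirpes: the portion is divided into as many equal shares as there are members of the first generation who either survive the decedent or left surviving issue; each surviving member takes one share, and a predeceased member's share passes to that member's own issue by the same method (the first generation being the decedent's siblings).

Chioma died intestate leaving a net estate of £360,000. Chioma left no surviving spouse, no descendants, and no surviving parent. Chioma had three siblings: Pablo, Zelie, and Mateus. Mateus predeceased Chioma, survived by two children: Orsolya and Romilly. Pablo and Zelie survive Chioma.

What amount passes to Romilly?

The entire £360,000 passes to the siblings and their issue.
That amount (£360,000) is divided into 3 shares of £120,000: Pablo and Zelie each take £120,000; Mateus's £120,000 share passes to Mateus's issue.
Mateus's share (£120,000) is divided into 2 shares of £60,000: Orsolya and Romilly each take £60,000.

Romilly receives £60,000.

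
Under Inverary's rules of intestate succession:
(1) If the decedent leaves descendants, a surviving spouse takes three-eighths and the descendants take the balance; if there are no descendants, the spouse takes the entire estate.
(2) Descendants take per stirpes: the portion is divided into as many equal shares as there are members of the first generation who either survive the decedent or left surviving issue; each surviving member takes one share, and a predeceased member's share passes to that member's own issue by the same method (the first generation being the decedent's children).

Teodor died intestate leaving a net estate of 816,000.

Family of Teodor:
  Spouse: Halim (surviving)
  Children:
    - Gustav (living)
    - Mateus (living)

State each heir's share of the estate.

Halim: 306,000; Gustav: 255,000; Mateus: 255,000

Halim takes three-eighths of 816,000 = 306,000. The remaining 510,000 passes to the descendants.
The descendants' portion (510,000) is divided into 2 shares of 255,000: Gustav and Mateus each take 255,000.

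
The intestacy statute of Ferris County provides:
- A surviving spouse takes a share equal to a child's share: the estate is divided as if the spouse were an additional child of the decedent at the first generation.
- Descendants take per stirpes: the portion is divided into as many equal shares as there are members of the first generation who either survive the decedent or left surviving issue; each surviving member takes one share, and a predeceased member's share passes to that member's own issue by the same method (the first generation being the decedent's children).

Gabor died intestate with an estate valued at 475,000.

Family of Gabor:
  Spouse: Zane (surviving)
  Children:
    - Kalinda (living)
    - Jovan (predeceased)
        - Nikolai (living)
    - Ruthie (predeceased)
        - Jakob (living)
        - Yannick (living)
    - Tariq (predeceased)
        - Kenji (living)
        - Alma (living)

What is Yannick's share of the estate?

Yannick receives 47,500.

The spouse counts as an additional share at the children's level, so there are 5 primary shares of 95,000. Zane takes one such share (95,000).
The children's combined portion (380,000) is divided into 4 shares of 95,000: Kalinda takes 95,000; Jovan's 95,000 share passes to Jovan's issue; Ruthie's 95,000 share passes to Ruthie's issue; Tariq's 95,000 share passes to Tariq's issue.
Jovan's share (95,000) passes entirely to Nikolai.
Ruthie's share (95,000) is divided into 2 shares of 47,500: Jakob and Yannick each take 47,500.
Tariq's share (95,000) is divided into 2 shares of 47,500: Kenji and Alma each take 47,500.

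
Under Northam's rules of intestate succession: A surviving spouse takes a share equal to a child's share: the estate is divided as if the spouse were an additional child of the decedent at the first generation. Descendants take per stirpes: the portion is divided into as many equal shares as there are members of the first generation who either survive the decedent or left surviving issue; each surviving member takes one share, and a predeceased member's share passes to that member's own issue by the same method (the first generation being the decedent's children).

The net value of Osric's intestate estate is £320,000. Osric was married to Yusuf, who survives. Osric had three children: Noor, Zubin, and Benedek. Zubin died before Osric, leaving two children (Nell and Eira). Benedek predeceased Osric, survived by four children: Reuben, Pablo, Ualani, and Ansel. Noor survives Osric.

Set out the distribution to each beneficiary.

Yusuf: £80,000; Noor: £80,000; Nell: £40,000; Eira: £40,000; Reuben: £20,000; Pablo: £20,000; Ualani: £20,000; Ansel: £20,000

The spouse counts as an additional share at the children's level, so there are 4 primary shares of £80,000. Yusuf takes one such share (£80,000).
The children's combined portion (£240,000) is divided into 3 shares of £80,000: Noor takes £80,000; Zubin's £80,000 share passes to Zubin's issue; Benedek's £80,000 share passes to Benedek's issue.
Zubin's share (£80,000) is divided into 2 shares of £40,000: Nell and Eira each take £40,000.
Benedek's share (£80,000) is divided into 4 shares of £20,000: Reuben, Pablo, Ualani, and Ansel each take £20,000.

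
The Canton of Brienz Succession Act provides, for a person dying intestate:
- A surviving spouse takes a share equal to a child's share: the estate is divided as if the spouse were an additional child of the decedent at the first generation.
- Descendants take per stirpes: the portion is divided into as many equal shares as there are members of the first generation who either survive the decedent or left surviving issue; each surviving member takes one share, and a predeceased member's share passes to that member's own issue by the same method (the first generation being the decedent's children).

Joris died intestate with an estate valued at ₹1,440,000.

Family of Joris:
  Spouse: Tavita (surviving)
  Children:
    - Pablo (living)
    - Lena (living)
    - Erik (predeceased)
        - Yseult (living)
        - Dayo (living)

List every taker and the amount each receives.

Tavita: ₹360,000; Pablo: ₹360,000; Lena: ₹360,000; Yseult: ₹180,000; Dayo: ₹180,000

The spouse counts as an additional share at the children's level, so there are 4 primary shares of ₹360,000. Tavita takes one such share (₹360,000).
The children's combined portion (₹1,080,000) is divided into 3 shares of ₹360,000: Pablo and Lena each take ₹360,000; Erik's ₹360,000 share passes to Erik's issue.
Erik's share (₹360,000) is divided into 2 shares of ₹180,000: Yseult and Dayo each take ₹180,000.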